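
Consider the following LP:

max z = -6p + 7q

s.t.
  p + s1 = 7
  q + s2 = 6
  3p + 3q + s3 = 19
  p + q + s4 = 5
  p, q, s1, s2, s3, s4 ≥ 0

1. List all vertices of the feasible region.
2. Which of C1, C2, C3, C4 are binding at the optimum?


1. (0, 0), (5, 0), (0, 5)
2. C4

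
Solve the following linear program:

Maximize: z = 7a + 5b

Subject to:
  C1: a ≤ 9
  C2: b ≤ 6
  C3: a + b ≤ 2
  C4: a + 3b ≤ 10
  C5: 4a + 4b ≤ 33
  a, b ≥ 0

Evaluate the objective at each vertex of the feasible region:
  z(0, 0) = 0
  z(2, 0) = 14  ←
  z(0, 2) = 10
The maximum is at a = 2, b = 0.

a = 2, b = 0, z = 14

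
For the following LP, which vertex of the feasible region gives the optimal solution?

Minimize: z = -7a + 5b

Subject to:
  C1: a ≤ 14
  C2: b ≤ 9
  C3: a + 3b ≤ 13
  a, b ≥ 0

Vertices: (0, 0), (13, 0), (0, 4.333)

Evaluate the objective at each vertex of the feasible region:
  z(0, 0) = 0
  z(13, 0) = -91  ←
  z(0, 4.333) = 21.67
The minimum is at a = 13, b = 0.

(13, 0)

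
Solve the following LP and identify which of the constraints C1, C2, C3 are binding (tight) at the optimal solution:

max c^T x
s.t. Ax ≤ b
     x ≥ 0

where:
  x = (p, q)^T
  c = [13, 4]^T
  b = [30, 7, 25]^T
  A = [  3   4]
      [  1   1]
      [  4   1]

At p = 6, q = 1, compute slack b - a·x for each constraint:
  C1: 30 − 22 = 8  (slack)
  C2: 7 − 7 = 0  (binding)
  C3: 25 − 25 = 0  (binding)

Optimal: p = 6, q = 1
Binding: C2, C3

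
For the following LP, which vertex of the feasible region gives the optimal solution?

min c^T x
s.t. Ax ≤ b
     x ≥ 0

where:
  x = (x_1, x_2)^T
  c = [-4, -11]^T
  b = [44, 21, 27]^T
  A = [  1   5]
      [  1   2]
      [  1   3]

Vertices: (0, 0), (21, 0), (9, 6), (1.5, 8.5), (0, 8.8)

Evaluate the objective at each vertex of the feasible region:
  z(0, 0) = 0
  z(21, 0) = -84
  z(9, 6) = -102  ←
  z(1.5, 8.5) = -99.5
  z(0, 8.8) = -96.8
The minimum is at x_1 = 9, x_2 = 6.

(9, 6)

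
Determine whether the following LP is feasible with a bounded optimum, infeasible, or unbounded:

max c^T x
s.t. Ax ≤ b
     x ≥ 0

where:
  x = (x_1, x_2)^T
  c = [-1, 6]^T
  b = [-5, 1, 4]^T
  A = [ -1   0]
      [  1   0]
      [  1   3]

Infeasible (no feasible solution exists)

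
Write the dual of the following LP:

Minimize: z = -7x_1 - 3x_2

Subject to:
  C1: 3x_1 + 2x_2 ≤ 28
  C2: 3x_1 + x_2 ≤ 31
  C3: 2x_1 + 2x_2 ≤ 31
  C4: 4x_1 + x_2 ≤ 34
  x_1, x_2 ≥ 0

Primal min cᵀx s.t. Ax ≤ b, x ≥ 0  →  Dual max −bᵀy s.t. Aᵀy ≥ −c, y ≥ 0.

Maximize: z = -28y1 - 31y2 - 31y3 - 34y4

Subject to:
  3y1 + 3y2 + 2y3 + 4y4 ≥ 7
  2y1 + y2 + 2y3 + y4 ≥ 3
  y1, y2, y3, y4 ≥ 0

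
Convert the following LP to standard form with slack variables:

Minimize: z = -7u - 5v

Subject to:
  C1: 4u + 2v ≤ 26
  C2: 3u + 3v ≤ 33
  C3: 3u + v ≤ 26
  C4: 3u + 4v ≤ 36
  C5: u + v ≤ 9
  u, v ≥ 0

min z = -7u - 5v

s.t.
  4u + 2v + s1 = 26
  3u + 3v + s2 = 33
  3u + v + s3 = 26
  3u + 4v + s4 = 36
  u + v + s5 = 9
  u, v, s1, s2, s3, s4, s5 ≥ 0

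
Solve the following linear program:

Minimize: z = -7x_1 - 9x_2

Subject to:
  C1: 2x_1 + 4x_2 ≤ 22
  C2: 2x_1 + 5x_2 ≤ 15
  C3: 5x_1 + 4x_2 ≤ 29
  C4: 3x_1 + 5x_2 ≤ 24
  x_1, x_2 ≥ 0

Evaluate the objective at each vertex of the feasible region:
  z(0, 0) = 0
  z(5.8, 0) = -40.6
  z(5, 1) = -44  ←
  z(0, 3) = -27
The minimum is at x_1 = 5, x_2 = 1.

x_1 = 5, x_2 = 1, z = -44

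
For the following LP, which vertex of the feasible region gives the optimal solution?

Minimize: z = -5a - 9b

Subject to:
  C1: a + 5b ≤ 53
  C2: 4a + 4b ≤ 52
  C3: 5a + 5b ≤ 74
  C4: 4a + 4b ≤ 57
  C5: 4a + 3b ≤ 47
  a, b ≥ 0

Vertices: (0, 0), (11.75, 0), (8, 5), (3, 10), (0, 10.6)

Evaluate the objective at each vertex of the feasible region:
  z(0, 0) = 0
  z(11.75, 0) = -58.75
  z(8, 5) = -85
  z(3, 10) = -105  ←
  z(0, 10.6) = -95.4
The minimum is at a = 3, b = 10.

(3, 10)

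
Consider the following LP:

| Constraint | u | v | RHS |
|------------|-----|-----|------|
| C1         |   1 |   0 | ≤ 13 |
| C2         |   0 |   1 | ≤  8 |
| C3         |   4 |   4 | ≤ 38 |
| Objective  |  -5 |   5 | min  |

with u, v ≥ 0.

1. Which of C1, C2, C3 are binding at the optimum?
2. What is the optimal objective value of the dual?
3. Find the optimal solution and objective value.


1. C3
2. -47.5
3. u = 9.5, v = 0, z = -47.5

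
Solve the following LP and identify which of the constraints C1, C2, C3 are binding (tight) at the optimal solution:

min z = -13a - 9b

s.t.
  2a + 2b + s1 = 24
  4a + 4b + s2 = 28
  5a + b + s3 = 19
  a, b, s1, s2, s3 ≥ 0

At a = 3, b = 4, compute slack b - a·x for each constraint:
  C1: 24 − 14 = 10  (slack)
  C2: 28 − 28 = 0  (binding)
  C3: 19 − 19 = 0  (binding)

Optimal: a = 3, b = 4
Binding: C2, C3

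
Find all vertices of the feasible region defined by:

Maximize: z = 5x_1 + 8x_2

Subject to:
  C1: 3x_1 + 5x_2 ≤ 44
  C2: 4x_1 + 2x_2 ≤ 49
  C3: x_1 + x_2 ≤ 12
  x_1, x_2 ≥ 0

(0, 0), (12, 0), (8, 4), (0, 8.8)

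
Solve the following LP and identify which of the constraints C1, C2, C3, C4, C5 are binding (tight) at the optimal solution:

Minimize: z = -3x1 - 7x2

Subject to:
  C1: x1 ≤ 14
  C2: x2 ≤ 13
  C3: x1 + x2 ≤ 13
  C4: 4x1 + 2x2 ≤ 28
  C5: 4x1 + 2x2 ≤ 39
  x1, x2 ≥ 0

At x1 = 0, x2 = 13, compute slack b - a·x for each constraint:
  C1: 14 − 0 = 14  (slack)
  C2: 13 − 13 = 0  (binding)
  C3: 13 − 13 = 0  (binding)
  C4: 28 − 26 = 2  (slack)
  C5: 39 − 26 = 13  (slack)

Optimal: x1 = 0, x2 = 13
Binding: C2, C3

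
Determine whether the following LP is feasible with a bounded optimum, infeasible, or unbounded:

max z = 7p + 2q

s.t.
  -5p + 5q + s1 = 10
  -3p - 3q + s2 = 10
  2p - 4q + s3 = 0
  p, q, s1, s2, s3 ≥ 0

Unbounded (objective can increase without bound)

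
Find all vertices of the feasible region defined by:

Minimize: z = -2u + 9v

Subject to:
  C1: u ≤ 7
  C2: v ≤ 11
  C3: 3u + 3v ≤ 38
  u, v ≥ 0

(0, 0), (7, 0), (7, 5.667), (1.667, 11), (0, 11)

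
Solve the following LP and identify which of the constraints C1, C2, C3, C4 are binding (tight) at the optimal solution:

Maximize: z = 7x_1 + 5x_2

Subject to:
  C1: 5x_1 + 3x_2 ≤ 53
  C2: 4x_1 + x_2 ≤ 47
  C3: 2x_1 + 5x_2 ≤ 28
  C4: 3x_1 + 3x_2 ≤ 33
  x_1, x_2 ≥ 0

At x_1 = 10, x_2 = 1, compute slack b - a·x for each constraint:
  C1: 53 − 53 = 0  (binding)
  C2: 47 − 41 = 6  (slack)
  C3: 28 − 25 = 3  (slack)
  C4: 33 − 33 = 0  (binding)

Optimal: x_1 = 10, x_2 = 1
Binding: C1, C4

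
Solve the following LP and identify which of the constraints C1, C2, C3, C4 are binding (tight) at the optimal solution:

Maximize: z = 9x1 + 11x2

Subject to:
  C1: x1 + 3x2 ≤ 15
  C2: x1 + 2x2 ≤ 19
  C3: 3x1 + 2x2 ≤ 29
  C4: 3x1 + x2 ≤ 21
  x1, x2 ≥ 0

At x1 = 6, x2 = 3, compute slack b - a·x for each constraint:
  C1: 15 − 15 = 0  (binding)
  C2: 19 − 12 = 7  (slack)
  C3: 29 − 24 = 5  (slack)
  C4: 21 − 21 = 0  (binding)

Optimal: x1 = 6, x2 = 3
Binding: C1, C4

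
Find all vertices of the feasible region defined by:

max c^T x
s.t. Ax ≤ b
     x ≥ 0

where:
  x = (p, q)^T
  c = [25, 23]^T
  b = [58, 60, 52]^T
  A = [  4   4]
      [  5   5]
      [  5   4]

(0, 0), (10.4, 0), (4, 8), (0, 12)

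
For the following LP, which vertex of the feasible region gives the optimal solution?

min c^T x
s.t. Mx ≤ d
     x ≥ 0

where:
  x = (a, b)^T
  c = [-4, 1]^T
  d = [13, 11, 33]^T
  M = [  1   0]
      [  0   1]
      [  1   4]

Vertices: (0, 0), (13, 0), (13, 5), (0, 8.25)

Evaluate the objective at each vertex of the feasible region:
  z(0, 0) = 0
  z(13, 0) = -52  ←
  z(13, 5) = -47
  z(0, 8.25) = 8.25
The minimum is at a = 13, b = 0.

(13, 0)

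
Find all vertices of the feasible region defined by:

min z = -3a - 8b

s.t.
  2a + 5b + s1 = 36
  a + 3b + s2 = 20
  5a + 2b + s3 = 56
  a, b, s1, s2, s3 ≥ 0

(0, 0), (11.2, 0), (9.905, 3.238), (8, 4), (0, 6.667)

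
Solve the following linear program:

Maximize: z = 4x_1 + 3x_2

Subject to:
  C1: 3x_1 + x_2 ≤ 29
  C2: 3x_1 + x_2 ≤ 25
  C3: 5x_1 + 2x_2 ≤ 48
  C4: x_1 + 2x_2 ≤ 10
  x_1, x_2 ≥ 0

Evaluate the objective at each vertex of the feasible region:
  z(0, 0) = 0
  z(8.333, 0) = 33.33
  z(8, 1) = 35  ←
  z(0, 5) = 15
The maximum is at x_1 = 8, x_2 = 1.

x_1 = 8, x_2 = 1, z = 35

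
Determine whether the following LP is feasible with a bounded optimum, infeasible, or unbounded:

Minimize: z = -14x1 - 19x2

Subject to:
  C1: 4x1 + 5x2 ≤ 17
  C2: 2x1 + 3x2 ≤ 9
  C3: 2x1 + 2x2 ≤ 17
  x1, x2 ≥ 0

Feasible with a bounded optimal solution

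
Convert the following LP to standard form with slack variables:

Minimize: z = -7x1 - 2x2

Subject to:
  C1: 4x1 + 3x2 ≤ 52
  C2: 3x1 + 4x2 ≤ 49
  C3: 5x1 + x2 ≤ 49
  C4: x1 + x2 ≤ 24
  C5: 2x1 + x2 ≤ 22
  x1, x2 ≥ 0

min z = -7x1 - 2x2

s.t.
  4x1 + 3x2 + s1 = 52
  3x1 + 4x2 + s2 = 49
  5x1 + x2 + s3 = 49
  x1 + x2 + s4 = 24
  2x1 + x2 + s5 = 22
  x1, x2, s1, s2, s3, s4, s5 ≥ 0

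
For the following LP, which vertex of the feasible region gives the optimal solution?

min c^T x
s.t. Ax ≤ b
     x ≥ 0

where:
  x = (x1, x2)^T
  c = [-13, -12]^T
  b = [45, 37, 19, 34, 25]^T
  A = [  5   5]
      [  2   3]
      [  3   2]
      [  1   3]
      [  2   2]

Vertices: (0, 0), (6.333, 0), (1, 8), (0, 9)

Evaluate the objective at each vertex of the feasible region:
  z(0, 0) = 0
  z(6.333, 0) = -82.33
  z(1, 8) = -109  ←
  z(0, 9) = -108
The minimum is at x1 = 1, x2 = 8.

(1, 8)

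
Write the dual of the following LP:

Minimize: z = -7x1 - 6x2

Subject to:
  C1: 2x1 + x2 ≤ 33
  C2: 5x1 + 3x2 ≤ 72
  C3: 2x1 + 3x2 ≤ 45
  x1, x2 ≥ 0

Primal min cᵀx s.t. Ax ≤ b, x ≥ 0  →  Dual max −bᵀy s.t. Aᵀy ≥ −c, y ≥ 0.

Maximize: z = -33y1 - 72y2 - 45y3

Subject to:
  2y1 + 5y2 + 2y3 ≥ 7
  y1 + 3y2 + 3y3 ≥ 6
  y1, y2, y3 ≥ 0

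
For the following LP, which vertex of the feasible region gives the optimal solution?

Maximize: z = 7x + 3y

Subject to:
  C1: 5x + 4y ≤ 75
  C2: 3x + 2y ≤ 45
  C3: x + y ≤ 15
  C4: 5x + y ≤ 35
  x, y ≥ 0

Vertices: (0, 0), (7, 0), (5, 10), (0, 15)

Evaluate the objective at each vertex of the feasible region:
  z(0, 0) = 0
  z(7, 0) = 49
  z(5, 10) = 65  ←
  z(0, 15) = 45
The maximum is at x = 5, y = 10.

(5, 10)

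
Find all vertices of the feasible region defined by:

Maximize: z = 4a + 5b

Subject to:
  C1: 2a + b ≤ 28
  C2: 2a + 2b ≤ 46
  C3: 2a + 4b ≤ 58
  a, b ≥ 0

(0, 0), (14, 0), (9, 10), (0, 14.5)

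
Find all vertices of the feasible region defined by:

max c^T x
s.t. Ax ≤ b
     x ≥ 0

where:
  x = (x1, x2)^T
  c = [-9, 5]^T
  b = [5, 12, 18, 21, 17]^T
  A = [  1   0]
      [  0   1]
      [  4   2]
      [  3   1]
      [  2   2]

(0, 0), (4.5, 0), (0.5, 8), (0, 8.5)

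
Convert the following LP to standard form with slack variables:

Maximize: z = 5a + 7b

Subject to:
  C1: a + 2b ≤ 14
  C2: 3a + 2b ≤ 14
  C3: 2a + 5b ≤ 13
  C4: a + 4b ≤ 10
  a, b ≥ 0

max z = 5a + 7b

s.t.
  a + 2b + s1 = 14
  3a + 2b + s2 = 14
  2a + 5b + s3 = 13
  a + 4b + s4 = 10
  a, b, s1, s2, s3, s4 ≥ 0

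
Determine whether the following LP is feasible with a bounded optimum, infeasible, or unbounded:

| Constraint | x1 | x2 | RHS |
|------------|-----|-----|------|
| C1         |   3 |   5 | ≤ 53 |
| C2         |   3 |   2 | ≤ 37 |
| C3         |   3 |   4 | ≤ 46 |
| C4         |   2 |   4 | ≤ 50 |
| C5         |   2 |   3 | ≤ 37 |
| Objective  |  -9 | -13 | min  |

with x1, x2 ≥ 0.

Feasible with a bounded optimal solution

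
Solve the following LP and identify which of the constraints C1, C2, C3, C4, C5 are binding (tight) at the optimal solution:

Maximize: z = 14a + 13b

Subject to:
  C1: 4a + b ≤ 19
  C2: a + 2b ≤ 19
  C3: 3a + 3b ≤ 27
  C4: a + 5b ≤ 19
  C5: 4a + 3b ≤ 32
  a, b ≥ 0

At a = 4, b = 3, compute slack b - a·x for each constraint:
  C1: 19 − 19 = 0  (binding)
  C2: 19 − 10 = 9  (slack)
  C3: 27 − 21 = 6  (slack)
  C4: 19 − 19 = 0  (binding)
  C5: 32 − 25 = 7  (slack)

Optimal: a = 4, b = 3
Binding: C1, C4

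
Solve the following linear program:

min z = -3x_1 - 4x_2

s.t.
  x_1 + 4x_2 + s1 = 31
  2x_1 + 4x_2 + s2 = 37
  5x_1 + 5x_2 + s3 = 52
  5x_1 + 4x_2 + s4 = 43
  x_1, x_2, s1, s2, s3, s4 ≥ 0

Evaluate the objective at each vertex of the feasible region:
  z(0, 0) = 0
  z(8.6, 0) = -25.8
  z(3, 7) = -37  ←
  z(0, 7.75) = -31
The minimum is at x_1 = 3, x_2 = 7.

x_1 = 3, x_2 = 7, z = -37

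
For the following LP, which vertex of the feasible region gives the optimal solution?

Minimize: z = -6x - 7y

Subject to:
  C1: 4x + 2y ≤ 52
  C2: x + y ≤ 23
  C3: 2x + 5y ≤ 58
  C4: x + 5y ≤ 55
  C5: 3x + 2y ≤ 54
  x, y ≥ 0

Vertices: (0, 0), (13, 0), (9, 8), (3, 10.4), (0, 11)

Evaluate the objective at each vertex of the feasible region:
  z(0, 0) = 0
  z(13, 0) = -78
  z(9, 8) = -110  ←
  z(3, 10.4) = -90.8
  z(0, 11) = -77
The minimum is at x = 9, y = 8.

(9, 8)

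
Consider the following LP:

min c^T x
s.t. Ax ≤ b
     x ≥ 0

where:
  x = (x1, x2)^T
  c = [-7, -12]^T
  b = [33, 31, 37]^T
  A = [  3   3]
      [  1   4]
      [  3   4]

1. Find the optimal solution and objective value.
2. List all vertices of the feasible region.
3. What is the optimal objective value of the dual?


1. x1 = 3, x2 = 7, z = -105
2. (0, 0), (11, 0), (7, 4), (3, 7), (0, 7.75)
3. -105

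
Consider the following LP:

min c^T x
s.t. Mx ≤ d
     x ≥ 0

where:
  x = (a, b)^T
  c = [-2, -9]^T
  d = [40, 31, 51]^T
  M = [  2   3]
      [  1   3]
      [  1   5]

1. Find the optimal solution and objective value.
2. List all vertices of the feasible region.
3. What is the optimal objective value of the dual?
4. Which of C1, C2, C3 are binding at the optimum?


1. a = 1, b = 10, z = -92
2. (0, 0), (20, 0), (9, 7.333), (1, 10), (0, 10.2)
3. -92
4. C2, C3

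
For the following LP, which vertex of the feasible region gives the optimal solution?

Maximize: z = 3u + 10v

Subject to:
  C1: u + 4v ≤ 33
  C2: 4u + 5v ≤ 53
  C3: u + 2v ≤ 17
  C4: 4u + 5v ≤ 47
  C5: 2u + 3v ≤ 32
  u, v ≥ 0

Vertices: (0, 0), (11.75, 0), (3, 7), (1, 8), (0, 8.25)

Evaluate the objective at each vertex of the feasible region:
  z(0, 0) = 0
  z(11.75, 0) = 35.25
  z(3, 7) = 79
  z(1, 8) = 83  ←
  z(0, 8.25) = 82.5
The maximum is at u = 1, v = 8.

(1, 8)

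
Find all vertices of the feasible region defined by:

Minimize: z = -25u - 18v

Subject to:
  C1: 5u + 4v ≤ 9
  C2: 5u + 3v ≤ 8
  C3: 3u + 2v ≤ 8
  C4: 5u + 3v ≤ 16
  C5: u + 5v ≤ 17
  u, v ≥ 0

(0, 0), (1.6, 0), (1, 1), (0, 2.25)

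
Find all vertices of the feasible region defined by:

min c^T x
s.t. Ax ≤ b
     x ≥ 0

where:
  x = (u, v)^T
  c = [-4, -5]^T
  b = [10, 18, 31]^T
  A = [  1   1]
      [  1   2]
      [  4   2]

(0, 0), (7.75, 0), (5.5, 4.5), (2, 8), (0, 9)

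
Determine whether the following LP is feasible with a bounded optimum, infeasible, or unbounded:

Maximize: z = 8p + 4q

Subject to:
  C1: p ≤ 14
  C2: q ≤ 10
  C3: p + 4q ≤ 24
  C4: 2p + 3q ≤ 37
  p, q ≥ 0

Feasible with a bounded optimal solution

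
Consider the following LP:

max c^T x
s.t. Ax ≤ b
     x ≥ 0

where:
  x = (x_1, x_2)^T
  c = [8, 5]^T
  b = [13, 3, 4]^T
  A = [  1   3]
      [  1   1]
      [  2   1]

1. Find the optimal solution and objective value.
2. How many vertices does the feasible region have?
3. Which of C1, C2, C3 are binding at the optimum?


1. x_1 = 1, x_2 = 2, z = 18
2. 4
3. C2, C3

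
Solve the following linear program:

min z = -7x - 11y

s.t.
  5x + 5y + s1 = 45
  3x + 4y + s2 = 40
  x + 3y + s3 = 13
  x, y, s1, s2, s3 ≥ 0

Evaluate the objective at each vertex of the feasible region:
  z(0, 0) = 0
  z(9, 0) = -63
  z(7, 2) = -71  ←
  z(0, 4.333) = -47.67
The minimum is at x = 7, y = 2.

x = 7, y = 2, z = -71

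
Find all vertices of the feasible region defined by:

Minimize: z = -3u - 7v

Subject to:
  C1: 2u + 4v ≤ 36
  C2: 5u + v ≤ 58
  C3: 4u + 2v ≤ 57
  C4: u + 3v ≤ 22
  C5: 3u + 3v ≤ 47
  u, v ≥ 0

(0, 0), (11.6, 0), (10.89, 3.556), (10, 4), (0, 7.333)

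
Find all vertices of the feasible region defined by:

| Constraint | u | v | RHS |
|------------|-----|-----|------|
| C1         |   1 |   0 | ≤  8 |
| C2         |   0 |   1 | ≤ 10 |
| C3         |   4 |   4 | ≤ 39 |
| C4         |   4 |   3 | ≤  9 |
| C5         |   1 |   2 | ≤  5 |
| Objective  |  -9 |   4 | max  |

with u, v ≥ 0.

(0, 0), (2.25, 0), (0.6, 2.2), (0, 2.5)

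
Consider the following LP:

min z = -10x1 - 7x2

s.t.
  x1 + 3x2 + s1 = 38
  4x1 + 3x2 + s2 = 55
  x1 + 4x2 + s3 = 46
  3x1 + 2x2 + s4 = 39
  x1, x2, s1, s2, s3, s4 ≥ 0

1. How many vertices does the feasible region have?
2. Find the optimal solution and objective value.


1. 5
2. x1 = 7, x2 = 9, z = -133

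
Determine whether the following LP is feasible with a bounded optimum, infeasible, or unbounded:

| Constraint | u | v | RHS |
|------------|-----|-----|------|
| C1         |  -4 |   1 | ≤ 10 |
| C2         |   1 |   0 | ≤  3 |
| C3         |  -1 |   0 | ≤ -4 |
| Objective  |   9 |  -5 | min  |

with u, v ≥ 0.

Infeasible (no feasible solution exists)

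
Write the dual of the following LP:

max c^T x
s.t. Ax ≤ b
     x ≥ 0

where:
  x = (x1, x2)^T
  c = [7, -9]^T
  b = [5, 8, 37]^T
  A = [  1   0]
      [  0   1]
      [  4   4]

Primal max cᵀx s.t. Ax ≤ b, x ≥ 0  →  Dual min bᵀy s.t. Aᵀy ≥ c, y ≥ 0.

Minimize: z = 5y1 + 8y2 + 37y3

Subject to:
  y1 + 4y3 ≥ 7
  y2 + 4y3 ≥ -9
  y1, y2, y3 ≥ 0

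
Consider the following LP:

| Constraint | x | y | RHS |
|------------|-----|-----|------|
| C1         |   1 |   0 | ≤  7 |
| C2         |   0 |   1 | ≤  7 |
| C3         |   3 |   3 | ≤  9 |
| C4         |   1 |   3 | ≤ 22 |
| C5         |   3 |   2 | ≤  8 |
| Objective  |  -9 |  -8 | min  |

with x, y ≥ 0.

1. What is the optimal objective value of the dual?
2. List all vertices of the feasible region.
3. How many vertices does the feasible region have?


1. -26
2. (0, 0), (2.667, 0), (2, 1), (0, 3)
3. 4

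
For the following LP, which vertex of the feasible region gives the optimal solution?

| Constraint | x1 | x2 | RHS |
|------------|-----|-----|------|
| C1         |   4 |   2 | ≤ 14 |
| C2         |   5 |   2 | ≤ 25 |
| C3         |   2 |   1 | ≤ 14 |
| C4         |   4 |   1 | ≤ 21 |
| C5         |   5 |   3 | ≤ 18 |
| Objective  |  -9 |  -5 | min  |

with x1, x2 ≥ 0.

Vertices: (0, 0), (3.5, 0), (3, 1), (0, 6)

Evaluate the objective at each vertex of the feasible region:
  z(0, 0) = 0
  z(3.5, 0) = -31.5
  z(3, 1) = -32  ←
  z(0, 6) = -30
The minimum is at x1 = 3, x2 = 1.

(3, 1)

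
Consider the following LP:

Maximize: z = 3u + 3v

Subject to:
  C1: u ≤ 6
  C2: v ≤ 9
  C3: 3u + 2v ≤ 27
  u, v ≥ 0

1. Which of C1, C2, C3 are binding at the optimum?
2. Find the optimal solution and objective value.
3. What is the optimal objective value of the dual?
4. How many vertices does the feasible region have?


1. C2, C3
2. u = 3, v = 9, z = 36
3. 36
4. 5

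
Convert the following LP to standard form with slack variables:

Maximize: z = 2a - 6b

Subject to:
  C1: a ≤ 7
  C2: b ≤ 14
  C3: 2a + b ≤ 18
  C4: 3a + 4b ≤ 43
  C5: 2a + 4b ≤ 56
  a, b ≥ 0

max z = 2a - 6b

s.t.
  a + s1 = 7
  b + s2 = 14
  2a + b + s3 = 18
  3a + 4b + s4 = 43
  2a + 4b + s5 = 56
  a, b, s1, s2, s3, s4, s5 ≥ 0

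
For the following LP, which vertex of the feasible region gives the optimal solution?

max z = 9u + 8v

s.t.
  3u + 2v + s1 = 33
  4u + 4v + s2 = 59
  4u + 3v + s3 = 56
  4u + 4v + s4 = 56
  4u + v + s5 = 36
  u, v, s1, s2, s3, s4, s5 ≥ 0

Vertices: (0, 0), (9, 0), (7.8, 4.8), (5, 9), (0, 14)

Evaluate the objective at each vertex of the feasible region:
  z(0, 0) = 0
  z(9, 0) = 81
  z(7.8, 4.8) = 108.6
  z(5, 9) = 117  ←
  z(0, 14) = 112
The maximum is at u = 5, v = 9.

(5, 9)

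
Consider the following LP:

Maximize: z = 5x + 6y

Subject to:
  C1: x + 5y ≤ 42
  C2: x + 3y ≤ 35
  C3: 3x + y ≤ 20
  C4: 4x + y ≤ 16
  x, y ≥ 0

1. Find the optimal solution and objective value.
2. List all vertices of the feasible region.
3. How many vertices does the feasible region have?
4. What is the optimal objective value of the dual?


1. x = 2, y = 8, z = 58
2. (0, 0), (4, 0), (2, 8), (0, 8.4)
3. 4
4. 58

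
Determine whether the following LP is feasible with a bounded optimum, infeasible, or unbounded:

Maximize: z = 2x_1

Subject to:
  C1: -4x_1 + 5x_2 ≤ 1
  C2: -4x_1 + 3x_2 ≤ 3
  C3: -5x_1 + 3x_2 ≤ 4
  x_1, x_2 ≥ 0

Unbounded (objective can increase without bound)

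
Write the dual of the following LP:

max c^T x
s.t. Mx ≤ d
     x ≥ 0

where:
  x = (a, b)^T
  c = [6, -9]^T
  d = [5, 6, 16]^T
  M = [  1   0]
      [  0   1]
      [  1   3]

Primal max cᵀx s.t. Ax ≤ b, x ≥ 0  →  Dual min bᵀy s.t. Aᵀy ≥ c, y ≥ 0.

Minimize: z = 5y1 + 6y2 + 16y3

Subject to:
  y1 + y3 ≥ 6
  y2 + 3y3 ≥ -9
  y1, y2, y3 ≥ 0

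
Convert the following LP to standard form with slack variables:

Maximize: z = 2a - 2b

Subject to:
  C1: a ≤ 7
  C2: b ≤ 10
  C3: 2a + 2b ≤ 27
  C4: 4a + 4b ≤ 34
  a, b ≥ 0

max z = 2a - 2b

s.t.
  a + s1 = 7
  b + s2 = 10
  2a + 2b + s3 = 27
  4a + 4b + s4 = 34
  a, b, s1, s2, s3, s4 ≥ 0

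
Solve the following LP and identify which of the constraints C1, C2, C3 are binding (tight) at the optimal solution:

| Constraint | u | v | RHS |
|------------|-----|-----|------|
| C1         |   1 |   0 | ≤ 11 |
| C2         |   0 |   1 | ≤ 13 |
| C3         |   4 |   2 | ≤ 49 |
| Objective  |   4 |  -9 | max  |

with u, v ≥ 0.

At u = 11, v = 0, compute slack b - a·x for each constraint:
  C1: 11 − 11 = 0  (binding)
  C2: 13 − 0 = 13  (slack)
  C3: 49 − 44 = 5  (slack)

Optimal: u = 11, v = 0
Binding: C1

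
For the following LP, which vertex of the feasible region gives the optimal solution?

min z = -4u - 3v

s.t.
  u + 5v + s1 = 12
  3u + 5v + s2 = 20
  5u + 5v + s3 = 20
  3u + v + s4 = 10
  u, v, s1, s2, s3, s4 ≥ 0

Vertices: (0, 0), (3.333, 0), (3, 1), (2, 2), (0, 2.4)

Evaluate the objective at each vertex of the feasible region:
  z(0, 0) = 0
  z(3.333, 0) = -13.33
  z(3, 1) = -15  ←
  z(2, 2) = -14
  z(0, 2.4) = -7.2
The minimum is at u = 3, v = 1.

(3, 1)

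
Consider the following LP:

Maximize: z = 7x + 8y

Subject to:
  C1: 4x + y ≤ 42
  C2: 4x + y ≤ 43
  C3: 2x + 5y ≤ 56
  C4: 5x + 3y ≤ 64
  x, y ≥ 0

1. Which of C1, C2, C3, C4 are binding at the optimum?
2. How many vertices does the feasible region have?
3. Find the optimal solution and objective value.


1. C3, C4
2. 5
3. x = 8, y = 8, z = 120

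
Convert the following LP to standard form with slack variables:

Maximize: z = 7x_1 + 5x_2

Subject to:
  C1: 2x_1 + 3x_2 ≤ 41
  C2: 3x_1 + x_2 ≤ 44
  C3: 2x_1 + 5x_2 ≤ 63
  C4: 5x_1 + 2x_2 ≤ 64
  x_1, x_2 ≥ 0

max z = 7x_1 + 5x_2

s.t.
  2x_1 + 3x_2 + s1 = 41
  3x_1 + x_2 + s2 = 44
  2x_1 + 5x_2 + s3 = 63
  5x_1 + 2x_2 + s4 = 64
  x_1, x_2, s1, s2, s3, s4 ≥ 0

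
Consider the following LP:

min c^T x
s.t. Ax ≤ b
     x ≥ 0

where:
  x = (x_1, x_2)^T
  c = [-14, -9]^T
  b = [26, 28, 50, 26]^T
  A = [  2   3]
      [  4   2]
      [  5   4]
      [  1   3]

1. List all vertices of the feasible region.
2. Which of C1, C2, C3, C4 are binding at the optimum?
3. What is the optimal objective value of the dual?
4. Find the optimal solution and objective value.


1. (0, 0), (7, 0), (4, 6), (0, 8.667)
2. C1, C2
3. -110
4. x_1 = 4, x_2 = 6, z = -110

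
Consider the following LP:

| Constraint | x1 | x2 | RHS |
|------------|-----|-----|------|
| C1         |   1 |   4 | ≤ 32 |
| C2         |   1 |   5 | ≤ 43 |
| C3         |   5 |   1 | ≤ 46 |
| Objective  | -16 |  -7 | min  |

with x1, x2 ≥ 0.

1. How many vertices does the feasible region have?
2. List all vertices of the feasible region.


1. 4
2. (0, 0), (9.2, 0), (8, 6), (0, 8)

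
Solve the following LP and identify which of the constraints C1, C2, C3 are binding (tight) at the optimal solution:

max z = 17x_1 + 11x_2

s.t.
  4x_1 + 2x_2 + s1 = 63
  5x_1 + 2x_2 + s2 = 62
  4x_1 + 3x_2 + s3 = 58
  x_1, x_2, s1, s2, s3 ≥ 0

At x_1 = 10, x_2 = 6, compute slack b - a·x for each constraint:
  C1: 63 − 52 = 11  (slack)
  C2: 62 − 62 = 0  (binding)
  C3: 58 − 58 = 0  (binding)

Optimal: x_1 = 10, x_2 = 6
Binding: C2, C3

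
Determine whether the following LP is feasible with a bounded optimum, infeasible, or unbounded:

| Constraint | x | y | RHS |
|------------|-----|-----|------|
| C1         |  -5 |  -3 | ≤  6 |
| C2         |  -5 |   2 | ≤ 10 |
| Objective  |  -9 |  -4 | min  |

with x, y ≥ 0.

Unbounded (objective can decrease without bound)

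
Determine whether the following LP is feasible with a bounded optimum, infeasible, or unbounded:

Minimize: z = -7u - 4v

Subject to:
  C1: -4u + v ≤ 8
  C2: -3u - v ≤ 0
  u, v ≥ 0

Unbounded (objective can decrease without bound)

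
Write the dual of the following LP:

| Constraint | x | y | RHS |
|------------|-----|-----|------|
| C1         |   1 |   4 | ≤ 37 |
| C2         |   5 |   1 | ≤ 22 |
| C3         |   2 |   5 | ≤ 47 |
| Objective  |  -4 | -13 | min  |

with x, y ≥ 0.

Primal min cᵀx s.t. Ax ≤ b, x ≥ 0  →  Dual max −bᵀy s.t. Aᵀy ≥ −c, y ≥ 0.

Maximize: z = -37y1 - 22y2 - 47y3

Subject to:
  y1 + 5y2 + 2y3 ≥ 4
  4y1 + y2 + 5y3 ≥ 13
  y1, y2, y3 ≥ 0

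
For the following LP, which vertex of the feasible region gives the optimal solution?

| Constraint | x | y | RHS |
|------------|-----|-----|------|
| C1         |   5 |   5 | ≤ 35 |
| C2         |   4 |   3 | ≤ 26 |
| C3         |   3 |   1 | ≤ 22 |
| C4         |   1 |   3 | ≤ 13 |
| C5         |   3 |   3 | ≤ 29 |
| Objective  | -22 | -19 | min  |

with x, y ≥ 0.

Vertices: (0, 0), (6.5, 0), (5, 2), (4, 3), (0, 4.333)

Evaluate the objective at each vertex of the feasible region:
  z(0, 0) = 0
  z(6.5, 0) = -143
  z(5, 2) = -148  ←
  z(4, 3) = -145
  z(0, 4.333) = -82.33
The minimum is at x = 5, y = 2.

(5, 2)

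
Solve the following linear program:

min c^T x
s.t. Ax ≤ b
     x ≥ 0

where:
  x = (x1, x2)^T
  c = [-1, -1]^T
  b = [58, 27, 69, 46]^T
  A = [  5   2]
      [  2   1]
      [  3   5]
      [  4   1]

Evaluate the objective at each vertex of the feasible region:
  z(0, 0) = 0
  z(11.5, 0) = -11.5
  z(11.33, 0.6667) = -12
  z(8, 9) = -17  ←
  z(0, 13.8) = -13.8
The minimum is at x1 = 8, x2 = 9.

x1 = 8, x2 = 9, z = -17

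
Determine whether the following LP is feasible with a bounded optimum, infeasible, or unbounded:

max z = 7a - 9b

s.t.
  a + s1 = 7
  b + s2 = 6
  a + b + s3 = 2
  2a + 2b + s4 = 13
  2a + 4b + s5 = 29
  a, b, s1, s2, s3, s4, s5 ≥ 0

Feasible with a bounded optimal solution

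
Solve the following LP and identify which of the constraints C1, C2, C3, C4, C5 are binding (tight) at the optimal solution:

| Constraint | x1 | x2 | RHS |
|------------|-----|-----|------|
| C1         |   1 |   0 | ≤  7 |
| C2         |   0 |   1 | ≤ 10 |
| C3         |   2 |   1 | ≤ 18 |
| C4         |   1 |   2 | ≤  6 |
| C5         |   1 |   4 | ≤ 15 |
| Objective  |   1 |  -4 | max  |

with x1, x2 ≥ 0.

At x1 = 6, x2 = 0, compute slack b - a·x for each constraint:
  C1: 7 − 6 = 1  (slack)
  C2: 10 − 0 = 10  (slack)
  C3: 18 − 12 = 6  (slack)
  C4: 6 − 6 = 0  (binding)
  C5: 15 − 6 = 9  (slack)

Optimal: x1 = 6, x2 = 0
Binding: C4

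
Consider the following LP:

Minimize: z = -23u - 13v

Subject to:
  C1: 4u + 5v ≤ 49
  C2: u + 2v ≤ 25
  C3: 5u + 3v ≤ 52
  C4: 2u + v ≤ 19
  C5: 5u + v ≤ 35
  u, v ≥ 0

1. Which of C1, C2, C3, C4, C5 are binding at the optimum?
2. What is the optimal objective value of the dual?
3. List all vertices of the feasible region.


1. C1, C5
2. -203
3. (0, 0), (7, 0), (6, 5), (0, 9.8)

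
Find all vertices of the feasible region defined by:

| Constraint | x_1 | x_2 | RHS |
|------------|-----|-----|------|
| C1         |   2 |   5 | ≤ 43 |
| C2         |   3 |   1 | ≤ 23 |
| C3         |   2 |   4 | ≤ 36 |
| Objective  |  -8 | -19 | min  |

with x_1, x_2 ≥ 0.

(0, 0), (7.667, 0), (5.6, 6.2), (4, 7), (0, 8.6)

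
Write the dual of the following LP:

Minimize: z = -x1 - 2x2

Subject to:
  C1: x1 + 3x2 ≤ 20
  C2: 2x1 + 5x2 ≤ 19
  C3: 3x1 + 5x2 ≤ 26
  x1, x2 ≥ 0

Primal min cᵀx s.t. Ax ≤ b, x ≥ 0  →  Dual max −bᵀy s.t. Aᵀy ≥ −c, y ≥ 0.

Maximize: z = -20y1 - 19y2 - 26y3

Subject to:
  y1 + 2y2 + 3y3 ≥ 1
  3y1 + 5y2 + 5y3 ≥ 2
  y1, y2, y3 ≥ 0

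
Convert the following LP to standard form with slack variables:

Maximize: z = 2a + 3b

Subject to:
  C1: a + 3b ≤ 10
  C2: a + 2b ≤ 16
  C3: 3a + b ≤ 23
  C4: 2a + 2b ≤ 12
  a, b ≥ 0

max z = 2a + 3b

s.t.
  a + 3b + s1 = 10
  a + 2b + s2 = 16
  3a + b + s3 = 23
  2a + 2b + s4 = 12
  a, b, s1, s2, s3, s4 ≥ 0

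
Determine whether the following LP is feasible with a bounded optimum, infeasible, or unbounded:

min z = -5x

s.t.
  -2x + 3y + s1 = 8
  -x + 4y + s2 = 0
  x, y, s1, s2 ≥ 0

Unbounded (objective can decrease without bound)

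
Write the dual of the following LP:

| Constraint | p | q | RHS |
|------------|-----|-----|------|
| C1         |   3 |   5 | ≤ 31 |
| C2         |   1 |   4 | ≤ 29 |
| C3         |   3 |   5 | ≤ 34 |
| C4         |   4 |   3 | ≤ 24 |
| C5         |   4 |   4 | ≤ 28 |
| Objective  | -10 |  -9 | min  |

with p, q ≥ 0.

Primal min cᵀx s.t. Ax ≤ b, x ≥ 0  →  Dual max −bᵀy s.t. Aᵀy ≥ −c, y ≥ 0.

Maximize: z = -31y1 - 29y2 - 34y3 - 24y4 - 28y5

Subject to:
  3y1 + y2 + 3y3 + 4y4 + 4y5 ≥ 10
  5y1 + 4y2 + 5y3 + 3y4 + 4y5 ≥ 9
  y1, y2, y3, y4, y5 ≥ 0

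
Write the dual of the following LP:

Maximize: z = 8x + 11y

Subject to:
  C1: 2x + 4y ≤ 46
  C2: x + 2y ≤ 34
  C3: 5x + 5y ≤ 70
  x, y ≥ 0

Primal max cᵀx s.t. Ax ≤ b, x ≥ 0  →  Dual min bᵀy s.t. Aᵀy ≥ c, y ≥ 0.

Minimize: z = 46y1 + 34y2 + 70y3

Subject to:
  2y1 + y2 + 5y3 ≥ 8
  4y1 + 2y2 + 5y3 ≥ 11
  y1, y2, y3 ≥ 0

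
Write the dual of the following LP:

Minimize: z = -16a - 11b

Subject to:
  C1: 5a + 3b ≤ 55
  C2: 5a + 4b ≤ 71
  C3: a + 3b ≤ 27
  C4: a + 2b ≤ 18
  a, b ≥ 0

Primal min cᵀx s.t. Ax ≤ b, x ≥ 0  →  Dual max −bᵀy s.t. Aᵀy ≥ −c, y ≥ 0.

Maximize: z = -55y1 - 71y2 - 27y3 - 18y4

Subject to:
  5y1 + 5y2 + y3 + y4 ≥ 16
  3y1 + 4y2 + 3y3 + 2y4 ≥ 11
  y1, y2, y3, y4 ≥ 0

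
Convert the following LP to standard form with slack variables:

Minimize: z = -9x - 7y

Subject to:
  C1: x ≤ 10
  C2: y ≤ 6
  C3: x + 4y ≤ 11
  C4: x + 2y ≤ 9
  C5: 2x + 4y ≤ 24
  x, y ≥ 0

min z = -9x - 7y

s.t.
  x + s1 = 10
  y + s2 = 6
  x + 4y + s3 = 11
  x + 2y + s4 = 9
  2x + 4y + s5 = 24
  x, y, s1, s2, s3, s4, s5 ≥ 0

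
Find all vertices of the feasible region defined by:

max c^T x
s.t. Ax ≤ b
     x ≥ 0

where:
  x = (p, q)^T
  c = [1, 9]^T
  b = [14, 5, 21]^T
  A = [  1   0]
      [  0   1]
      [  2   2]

(0, 0), (10.5, 0), (5.5, 5), (0, 5)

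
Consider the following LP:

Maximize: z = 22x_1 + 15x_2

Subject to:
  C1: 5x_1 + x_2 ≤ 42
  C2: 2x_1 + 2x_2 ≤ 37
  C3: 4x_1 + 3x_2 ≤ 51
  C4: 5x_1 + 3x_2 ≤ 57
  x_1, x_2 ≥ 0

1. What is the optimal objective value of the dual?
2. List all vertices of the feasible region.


1. 267
2. (0, 0), (8.4, 0), (6.9, 7.5), (6, 9), (0, 17)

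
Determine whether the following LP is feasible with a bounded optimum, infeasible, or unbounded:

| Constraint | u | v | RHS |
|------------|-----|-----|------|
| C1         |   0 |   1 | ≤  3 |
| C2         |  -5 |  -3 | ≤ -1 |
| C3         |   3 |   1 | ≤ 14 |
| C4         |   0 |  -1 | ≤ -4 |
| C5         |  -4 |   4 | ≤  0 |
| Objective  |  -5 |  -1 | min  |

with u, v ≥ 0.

Infeasible (no feasible solution exists)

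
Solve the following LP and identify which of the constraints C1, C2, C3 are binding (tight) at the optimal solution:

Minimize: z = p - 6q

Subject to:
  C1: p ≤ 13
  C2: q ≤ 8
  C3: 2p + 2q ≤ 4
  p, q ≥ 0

At p = 0, q = 2, compute slack b - a·x for each constraint:
  C1: 13 − 0 = 13  (slack)
  C2: 8 − 2 = 6  (slack)
  C3: 4 − 4 = 0  (binding)

Optimal: p = 0, q = 2
Binding: C3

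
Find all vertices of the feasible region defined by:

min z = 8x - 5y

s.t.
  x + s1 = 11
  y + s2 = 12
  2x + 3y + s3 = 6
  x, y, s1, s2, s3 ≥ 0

(0, 0), (3, 0), (0, 2)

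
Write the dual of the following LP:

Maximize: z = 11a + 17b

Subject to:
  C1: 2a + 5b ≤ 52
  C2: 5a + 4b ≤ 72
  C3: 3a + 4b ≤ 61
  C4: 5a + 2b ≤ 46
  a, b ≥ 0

Primal max cᵀx s.t. Ax ≤ b, x ≥ 0  →  Dual min bᵀy s.t. Aᵀy ≥ c, y ≥ 0.

Minimize: z = 52y1 + 72y2 + 61y3 + 46y4

Subject to:
  2y1 + 5y2 + 3y3 + 5y4 ≥ 11
  5y1 + 4y2 + 4y3 + 2y4 ≥ 17
  y1, y2, y3, y4 ≥ 0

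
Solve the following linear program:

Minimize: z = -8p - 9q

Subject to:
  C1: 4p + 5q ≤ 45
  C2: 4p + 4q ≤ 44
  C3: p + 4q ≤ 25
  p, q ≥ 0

Evaluate the objective at each vertex of the feasible region:
  z(0, 0) = 0
  z(11, 0) = -88
  z(10, 1) = -89  ←
  z(5, 5) = -85
  z(0, 6.25) = -56.25
The minimum is at p = 10, q = 1.

p = 10, q = 1, z = -89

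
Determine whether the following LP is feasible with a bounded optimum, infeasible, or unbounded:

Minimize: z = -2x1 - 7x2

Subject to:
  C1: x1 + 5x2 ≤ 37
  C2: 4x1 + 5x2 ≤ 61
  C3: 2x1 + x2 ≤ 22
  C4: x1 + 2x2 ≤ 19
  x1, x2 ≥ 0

Feasible with a bounded optimal solution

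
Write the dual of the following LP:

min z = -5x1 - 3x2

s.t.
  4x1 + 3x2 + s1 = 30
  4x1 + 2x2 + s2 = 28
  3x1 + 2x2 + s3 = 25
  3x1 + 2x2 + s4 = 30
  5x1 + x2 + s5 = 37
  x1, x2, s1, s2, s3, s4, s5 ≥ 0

Primal min cᵀx s.t. Ax ≤ b, x ≥ 0  →  Dual max −bᵀy s.t. Aᵀy ≥ −c, y ≥ 0.

Maximize: z = -30y1 - 28y2 - 25y3 - 30y4 - 37y5

Subject to:
  4y1 + 4y2 + 3y3 + 3y4 + 5y5 ≥ 5
  3y1 + 2y2 + 2y3 + 2y4 + y5 ≥ 3
  y1, y2, y3, y4, y5 ≥ 0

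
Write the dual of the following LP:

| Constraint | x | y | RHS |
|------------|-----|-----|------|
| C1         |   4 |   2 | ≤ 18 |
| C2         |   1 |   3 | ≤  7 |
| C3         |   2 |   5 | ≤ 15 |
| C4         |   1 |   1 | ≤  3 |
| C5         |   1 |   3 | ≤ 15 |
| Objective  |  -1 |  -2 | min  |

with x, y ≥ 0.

Primal min cᵀx s.t. Ax ≤ b, x ≥ 0  →  Dual max −bᵀy s.t. Aᵀy ≥ −c, y ≥ 0.

Maximize: z = -18y1 - 7y2 - 15y3 - 3y4 - 15y5

Subject to:
  4y1 + y2 + 2y3 + y4 + y5 ≥ 1
  2y1 + 3y2 + 5y3 + y4 + 3y5 ≥ 2
  y1, y2, y3, y4, y5 ≥ 0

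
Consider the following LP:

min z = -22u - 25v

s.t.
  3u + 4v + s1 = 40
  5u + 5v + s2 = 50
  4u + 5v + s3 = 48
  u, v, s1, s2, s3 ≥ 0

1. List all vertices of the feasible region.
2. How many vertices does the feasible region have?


1. (0, 0), (10, 0), (2, 8), (0, 9.6)
2. 4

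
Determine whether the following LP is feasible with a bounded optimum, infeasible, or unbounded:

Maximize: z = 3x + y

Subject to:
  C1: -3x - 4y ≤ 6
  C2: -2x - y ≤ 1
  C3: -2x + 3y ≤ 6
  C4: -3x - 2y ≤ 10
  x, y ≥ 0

Unbounded (objective can increase without bound)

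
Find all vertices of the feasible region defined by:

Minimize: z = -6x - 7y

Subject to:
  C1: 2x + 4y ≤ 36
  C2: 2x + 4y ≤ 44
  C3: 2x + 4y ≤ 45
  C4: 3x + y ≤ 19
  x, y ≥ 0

(0, 0), (6.333, 0), (4, 7), (0, 9)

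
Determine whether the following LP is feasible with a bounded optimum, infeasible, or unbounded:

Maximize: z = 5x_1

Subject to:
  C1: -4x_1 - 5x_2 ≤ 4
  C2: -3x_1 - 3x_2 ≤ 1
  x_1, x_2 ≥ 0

Unbounded (objective can increase without bound)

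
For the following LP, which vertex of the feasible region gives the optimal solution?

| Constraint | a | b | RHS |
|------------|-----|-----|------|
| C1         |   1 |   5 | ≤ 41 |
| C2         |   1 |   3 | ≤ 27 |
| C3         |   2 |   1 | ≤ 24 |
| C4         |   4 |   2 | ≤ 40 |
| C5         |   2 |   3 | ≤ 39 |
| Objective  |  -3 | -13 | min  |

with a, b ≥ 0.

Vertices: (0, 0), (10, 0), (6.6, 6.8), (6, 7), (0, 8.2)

Evaluate the objective at each vertex of the feasible region:
  z(0, 0) = 0
  z(10, 0) = -30
  z(6.6, 6.8) = -108.2
  z(6, 7) = -109  ←
  z(0, 8.2) = -106.6
The minimum is at a = 6, b = 7.

(6, 7)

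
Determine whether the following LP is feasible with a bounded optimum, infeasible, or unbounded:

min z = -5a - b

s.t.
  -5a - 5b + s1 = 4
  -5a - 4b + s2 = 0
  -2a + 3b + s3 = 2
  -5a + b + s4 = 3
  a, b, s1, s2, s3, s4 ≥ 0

Unbounded (objective can decrease without bound)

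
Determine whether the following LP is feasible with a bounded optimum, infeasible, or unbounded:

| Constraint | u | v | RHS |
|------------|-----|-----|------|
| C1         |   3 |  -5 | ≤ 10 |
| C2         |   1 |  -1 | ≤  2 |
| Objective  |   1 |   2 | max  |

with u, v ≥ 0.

Unbounded (objective can increase without bound)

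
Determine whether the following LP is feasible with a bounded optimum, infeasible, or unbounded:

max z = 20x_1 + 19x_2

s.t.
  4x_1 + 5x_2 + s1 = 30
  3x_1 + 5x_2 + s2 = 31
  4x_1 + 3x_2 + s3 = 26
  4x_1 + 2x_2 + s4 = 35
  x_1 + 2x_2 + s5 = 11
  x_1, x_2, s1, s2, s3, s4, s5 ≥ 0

Feasible with a bounded optimal solution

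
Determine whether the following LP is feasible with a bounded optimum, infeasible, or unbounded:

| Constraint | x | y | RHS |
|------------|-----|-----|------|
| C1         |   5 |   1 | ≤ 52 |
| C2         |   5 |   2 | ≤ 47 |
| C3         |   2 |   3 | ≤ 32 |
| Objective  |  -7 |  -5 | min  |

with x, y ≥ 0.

Feasible with a bounded optimal solution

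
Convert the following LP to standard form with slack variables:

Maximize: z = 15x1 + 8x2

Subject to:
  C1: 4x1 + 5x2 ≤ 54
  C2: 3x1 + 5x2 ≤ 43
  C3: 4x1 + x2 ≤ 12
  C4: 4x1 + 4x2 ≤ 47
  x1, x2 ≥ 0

max z = 15x1 + 8x2

s.t.
  4x1 + 5x2 + s1 = 54
  3x1 + 5x2 + s2 = 43
  4x1 + x2 + s3 = 12
  4x1 + 4x2 + s4 = 47
  x1, x2, s1, s2, s3, s4 ≥ 0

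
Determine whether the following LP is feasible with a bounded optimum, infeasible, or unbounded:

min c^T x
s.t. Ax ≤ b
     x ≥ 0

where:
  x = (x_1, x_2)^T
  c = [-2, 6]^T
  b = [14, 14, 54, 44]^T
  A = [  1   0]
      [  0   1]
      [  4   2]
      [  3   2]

Feasible with a bounded optimal solution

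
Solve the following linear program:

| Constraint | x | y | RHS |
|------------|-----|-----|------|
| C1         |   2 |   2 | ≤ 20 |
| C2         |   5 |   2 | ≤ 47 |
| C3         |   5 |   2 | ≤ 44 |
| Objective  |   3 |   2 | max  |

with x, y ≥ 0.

Evaluate the objective at each vertex of the feasible region:
  z(0, 0) = 0
  z(8.8, 0) = 26.4
  z(8, 2) = 28  ←
  z(0, 10) = 20
The maximum is at x = 8, y = 2.

x = 8, y = 2, z = 28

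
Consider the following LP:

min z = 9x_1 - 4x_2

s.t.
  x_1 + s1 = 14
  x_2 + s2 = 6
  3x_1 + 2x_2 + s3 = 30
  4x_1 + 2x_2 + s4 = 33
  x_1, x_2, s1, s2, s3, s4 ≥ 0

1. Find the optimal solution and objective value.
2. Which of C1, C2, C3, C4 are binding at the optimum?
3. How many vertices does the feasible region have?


1. x_1 = 0, x_2 = 6, z = -24
2. C2
3. 4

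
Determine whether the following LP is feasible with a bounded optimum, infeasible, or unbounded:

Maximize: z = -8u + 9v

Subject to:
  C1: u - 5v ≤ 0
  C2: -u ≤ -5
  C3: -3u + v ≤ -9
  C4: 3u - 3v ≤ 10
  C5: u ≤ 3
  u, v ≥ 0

Infeasible (no feasible solution exists)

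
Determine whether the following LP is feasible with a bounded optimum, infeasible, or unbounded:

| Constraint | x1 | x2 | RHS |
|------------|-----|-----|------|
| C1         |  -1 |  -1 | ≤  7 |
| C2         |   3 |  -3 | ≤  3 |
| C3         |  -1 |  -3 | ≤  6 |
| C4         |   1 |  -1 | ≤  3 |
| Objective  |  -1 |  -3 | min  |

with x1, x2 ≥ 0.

Unbounded (objective can decrease without bound)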